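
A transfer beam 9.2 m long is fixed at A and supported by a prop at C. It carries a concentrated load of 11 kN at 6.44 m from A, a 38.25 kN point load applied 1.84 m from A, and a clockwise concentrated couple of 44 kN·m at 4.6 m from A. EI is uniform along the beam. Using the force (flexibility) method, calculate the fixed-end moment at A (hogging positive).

M_A = 58.99 kN·m

Choose R_C as the redundant. The primary structure is the cantilever fixed at A.
Downward deflection at the released point C due to the loads:
  point load 11 at a = 6.44: Pa²(3L − a)/(6EI) = 1609/EI
  point load 38.25 at a = 1.84: Pa²(3L − a)/(6EI) = 556/EI
  clockwise couple 44 at a = 4.6: M₀a(2L − a)/(2EI) = 1397/EI
  δ_0 = 3561/EI
Flexibility coefficient — unit upward force at C: δ_{CC} = L³/(3EI) = 259.6/EI.
The prop prevents deflection at C: R_C = δ_0/δ_{CC} = 3561/259.6 = 13.72 kN.
Moment equilibrium about A: M_A = Σ(load moments about A) − R_C·L = 185.2 − 13.72×9.2 = 58.99 kN·m.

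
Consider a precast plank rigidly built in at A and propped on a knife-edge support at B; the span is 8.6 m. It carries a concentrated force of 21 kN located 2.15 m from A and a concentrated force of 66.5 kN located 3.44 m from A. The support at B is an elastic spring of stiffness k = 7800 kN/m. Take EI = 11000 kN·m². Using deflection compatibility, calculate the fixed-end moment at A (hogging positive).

M_A = 140.3 kN·m

Choose R_B as the redundant. The primary structure is the cantilever fixed at A.
Deflection at B on the released cantilever, summing each load's contribution:
  point load 21 at a = 2.15: Pa²(3L − a)/(6EI) = 382.6/EI
  point load 66.5 at a = 3.44: Pa²(3L − a)/(6EI) = 2933/EI
  δ_0 = 3315/EI
Flexibility coefficient — unit upward force at B: δ_{BB} = L³/(3EI) = 212/EI.
With EI = 11000 kN·m²: δ_0 = 0.30139 m and δ_{BB} = 0.019274 m/kN.
Compatibility — the spring shortens by R_B/k under the reaction it provides: δ_0 − R_B·δ_{BB} = R_B/k. With 1/k = 0.000128 m/kN, R_B = δ_0 / (δ_{BB} + 1/k) = 0.30139 / (0.019274 + 0.000128) = 15.53 kN.
Moment equilibrium about A: M_A = Σ(load moments about A) − R_B·L = 273.9 − 15.53×8.6 = 140.3 kN·m.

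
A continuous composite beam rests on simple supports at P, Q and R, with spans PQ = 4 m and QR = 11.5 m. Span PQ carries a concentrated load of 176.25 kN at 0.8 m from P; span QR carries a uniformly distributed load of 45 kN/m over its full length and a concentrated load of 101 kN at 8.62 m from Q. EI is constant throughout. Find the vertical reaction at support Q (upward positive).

R_Q = 545.2 kN

Release continuity at Q by inserting a hinge; the redundant is the internal moment M_Q. The primary structure is two simply-supported spans PQ and QR.
End slopes at the hinge Q, treating each span as simply supported:
  span PQ: point load 176.25 at a = 0.8: Pab(L + a)/(6LEI) = 90.24/EI
  span QR: UDL 45: wL³/(24EI) = 2852/EI
  span QR: point load 101 at a = 8.62: Pab(L + b)/(6LEI) = 522.6/EI
  relative rotation θ_0 = (90.24 + 3374)/EI = 3464/EI
A unit hogging moment at Q produces rotation L₁/(3EI) + L₂/(3EI) = 5.167/EI.
Compatibility: M_Q·(L₁+L₂)/(3EI) = θ_0, giving M_Q = 670.5 kN·m (hogging).
Span PQ, ΣM about P with M_Q applied at Q: R_Q^{PQ}·4 = 141 + 670.5, so R_Q^{PQ} = 202.9 kN and R_P = 176.2 − 202.9 = -26.63 kN.
Span QR, ΣM about R: R_Q^{QR}·11.5 = 3267 + 670.5, so R_Q^{QR} = 342.4 kN and R_R = 618.5 − 342.4 = 276.1 kN.
R_Q = 202.9 + 342.4 = 545.2 kN.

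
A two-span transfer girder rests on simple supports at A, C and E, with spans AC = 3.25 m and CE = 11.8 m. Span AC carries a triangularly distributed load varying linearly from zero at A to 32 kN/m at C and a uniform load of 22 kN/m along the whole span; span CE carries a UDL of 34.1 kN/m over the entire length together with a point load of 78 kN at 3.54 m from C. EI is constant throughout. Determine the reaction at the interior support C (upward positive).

Take M_C as the redundant. Released structure: two simple spans AC and CE with a hinge at C.
Discontinuity in slope at C on the released structure — sum the simple-span end rotations:
  span AC: triangular load, peak 32: w₀L³/(45EI) = 24.41/EI
  span AC: UDL 22: wL³/(24EI) = 31.47/EI
  span CE: UDL 34.1: wL³/(24EI) = 2334/EI
  span CE: point load 78 at a = 3.54: Pab(L + b)/(6LEI) = 646.2/EI
  relative rotation θ_0 = (55.88 + 2981)/EI = 3037/EI
A unit hogging moment at C produces rotation L₁/(3EI) + L₂/(3EI) = 5.017/EI.
Slope continuity at C: θ_0 = M_C·5.017/EI, so M_C = 3037/5.017 = 605.3 kN·m (hogging).
Span AC, ΣM about A with M_C applied at C: R_C^{AC}·3.25 = 228.9 + 605.3, so R_C^{AC} = 256.7 kN and R_A = 123.5 − 256.7 = -133.2 kN.
Span CE, ΣM about E: R_C^{CE}·11.8 = 3018 + 605.3, so R_C^{CE} = 307.1 kN and R_E = 480.4 − 307.1 = 173.3 kN.
R_C = 256.7 + 307.1 = 563.7 kN.

R_C = 563.7 kN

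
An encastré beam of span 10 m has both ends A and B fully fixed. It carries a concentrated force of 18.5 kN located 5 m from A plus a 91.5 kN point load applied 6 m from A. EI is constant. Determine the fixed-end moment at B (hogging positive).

M_B = 154.9 kN·m

Take the two fixed-end moments M_A, M_B as redundants; the released structure is the simple span AB.
On the primary (simply-supported) span, the end slopes from the loading are:
  at A: point load 18.5 at a = 5: Pab(L + b)/(6LEI) = 115.6/EI
  at B: point load 18.5 at a = 5: Pab(L + a)/(6LEI) = 115.6/EI
  at A: point load 91.5 at a = 6: Pab(L + b)/(6LEI) = 512.4/EI
  at B: point load 91.5 at a = 6: Pab(L + a)/(6LEI) = 585.6/EI
  θ_A0 = 628/EI,  θ_B0 = 701.2/EI
Flexibility coefficients: a unit moment at one end gives L/(3EI) there and L/(6EI) at the far end, so f₁₁ = f₂₂ = 3.333/EI and f₁₂ = f₂₁ = 1.667/EI.
Compatibility — zero rotation at each built-in end:
  3.333 M_A + 1.667 M_B = 628
  1.667 M_A + 3.333 M_B = 701.2
Solving the pair gives M_A = 111 kN·m and M_B = 154.9 kN·m (hogging).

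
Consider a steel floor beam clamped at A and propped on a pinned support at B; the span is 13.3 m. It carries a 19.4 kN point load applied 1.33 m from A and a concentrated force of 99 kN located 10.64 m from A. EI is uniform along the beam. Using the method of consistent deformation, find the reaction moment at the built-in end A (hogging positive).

Remove the prop at B; the released (primary) structure is a cantilever built in at A.
Downward deflection at the released point B due to the loads:
  point load 19.4 at a = 1.33: Pa²(3L − a)/(6EI) = 220.6/EI
  point load 99 at a = 10.64: Pa²(3L − a)/(6EI) = 54656/EI
  δ_0 = 54877/EI
Tip deflection under a unit load at B: L³/(3EI) = 784.2/EI.
The prop prevents deflection at B: R_B = δ_0/δ_{BB} = 54877/784.2 = 69.98 kN.
Moment equilibrium about A: M_A = Σ(load moments about A) − R_B·L = 1079 − 69.98×13.3 = 148.5 kN·m.

M_A = 148.5 kN·m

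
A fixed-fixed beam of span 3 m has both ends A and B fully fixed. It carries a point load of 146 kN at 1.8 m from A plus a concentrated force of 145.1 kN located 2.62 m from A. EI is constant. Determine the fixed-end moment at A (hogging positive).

Take the two fixed-end moments M_A, M_B as redundants; the released structure is the simple span AB.
End rotations of the released simple span under the applied load (×1/EI):
  at A: point load 146 at a = 1.8: Pab(L + b)/(6LEI) = 73.58/EI
  at B: point load 146 at a = 1.8: Pab(L + a)/(6LEI) = 84.1/EI
  at A: point load 145.1 at a = 2.62: Pab(L + b)/(6LEI) = 27.13/EI
  at B: point load 145.1 at a = 2.62: Pab(L + a)/(6LEI) = 45.1/EI
  θ_A0 = 100.7/EI,  θ_B0 = 129.2/EI
Flexibility coefficients: a unit moment at one end gives L/(3EI) there and L/(6EI) at the far end, so f₁₁ = f₂₂ = 1/EI and f₁₂ = f₂₁ = 0.5/EI.
Compatibility — zero rotation at each built-in end:
  1 M_A + 0.5 M_B = 100.7
  0.5 M_A + 1 M_B = 129.2
Solving the pair gives M_A = 48.15 kN·m and M_B = 105.1 kN·m (hogging).

M_A = 48.15 kN·m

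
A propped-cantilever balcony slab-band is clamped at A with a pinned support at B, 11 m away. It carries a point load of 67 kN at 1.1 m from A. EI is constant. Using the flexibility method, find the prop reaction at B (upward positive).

R_B = 0.9715 kN

Choose R_B as the redundant. The primary structure is the cantilever fixed at A.
Downward deflection at the released point B due to the loads:
  point load 67 at a = 1.1: Pa²(3L − a)/(6EI) = 431/EI
Flexibility coefficient — unit upward force at B: δ_{BB} = L³/(3EI) = 443.7/EI.
The prop prevents deflection at B: R_B = δ_0/δ_{BB} = 431/443.7 = 0.9715 kN.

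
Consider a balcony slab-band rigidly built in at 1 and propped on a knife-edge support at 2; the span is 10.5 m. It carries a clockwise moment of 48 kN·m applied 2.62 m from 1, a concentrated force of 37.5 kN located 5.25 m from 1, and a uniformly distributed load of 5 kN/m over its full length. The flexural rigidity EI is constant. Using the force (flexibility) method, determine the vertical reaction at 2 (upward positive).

R_2 = 34.4 kN

Choose R_2 as the redundant. The primary structure is the cantilever fixed at 1.
Free-end deflection of the primary structure under the applied loading (downward +):
  clockwise couple 48 at a = 2.62: M₀a(2L − a)/(2EI) = 1156/EI
  point load 37.5 at a = 5.25: Pa²(3L − a)/(6EI) = 4522/EI
  UDL 5: wL⁴/(8EI) = 7597/EI
  δ_0 = 13275/EI
Tip deflection under a unit load at 2: L³/(3EI) = 385.9/EI.
Compatibility at 2: δ_0 − R_2·δ_{22} = 0, so R_2 = 13275/385.9 = 34.4 kN.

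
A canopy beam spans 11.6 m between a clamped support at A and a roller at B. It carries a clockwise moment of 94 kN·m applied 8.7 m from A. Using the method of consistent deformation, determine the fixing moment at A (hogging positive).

M_A = -38.19 kN·m

Take the reaction at B as the redundant and release it; the primary structure is a cantilever fixed at A.
Deflection at B on the released cantilever, summing each load's contribution:
  clockwise couple 94 at a = 8.7: M₀a(2L − a)/(2EI) = 5929/EI
Flexibility coefficient — unit upward force at B: δ_{BB} = L³/(3EI) = 520.3/EI.
The prop prevents deflection at B: R_B = δ_0/δ_{BB} = 5929/520.3 = 11.4 kN.
Moment equilibrium about A: M_A = Σ(load moments about A) − R_B·L = 94 − 11.4×11.6 = -38.19 kN·m.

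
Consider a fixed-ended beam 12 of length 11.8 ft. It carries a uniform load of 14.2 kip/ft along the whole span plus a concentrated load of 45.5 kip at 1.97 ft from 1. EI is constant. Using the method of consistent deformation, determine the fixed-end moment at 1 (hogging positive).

Release both end moments; the primary structure is a simply-supported span 12 with redundants M_1 and M_2.
End rotations of the released simple span under the applied load (×1/EI):
  at 1: UDL 14.2: wL³/(24EI) = 972.1/EI
  at 2: UDL 14.2: wL³/(24EI) = 972.1/EI
  at 1: point load 45.5 at a = 1.97: Pab(L + b)/(6LEI) = 269.2/EI
  at 2: point load 45.5 at a = 1.97: Pab(L + a)/(6LEI) = 171.4/EI
  θ_10 = 1241/EI,  θ_20 = 1143/EI
Flexibility coefficients: a unit moment at one end gives L/(3EI) there and L/(6EI) at the far end, so f₁₁ = f₂₂ = 3.933/EI and f₁₂ = f₂₁ = 1.967/EI.
Compatibility — zero rotation at each built-in end:
  3.933 M_1 + 1.967 M_2 = 1241
  1.967 M_1 + 3.933 M_2 = 1143
Solving the pair gives M_1 = 227 kip·ft and M_2 = 177.2 kip·ft (hogging).

M_1 = 227 kip·ft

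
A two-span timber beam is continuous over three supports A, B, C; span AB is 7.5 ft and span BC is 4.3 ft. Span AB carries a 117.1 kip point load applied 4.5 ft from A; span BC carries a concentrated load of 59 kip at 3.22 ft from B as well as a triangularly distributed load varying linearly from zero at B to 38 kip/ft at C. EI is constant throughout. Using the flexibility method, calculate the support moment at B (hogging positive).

Release continuity at B by inserting a hinge; the redundant is the internal moment M_B. The primary structure is two simply-supported spans AB and BC.
End slopes at the hinge B, treating each span as simply supported:
  span AB: point load 117.1 at a = 4.5: Pab(L + a)/(6LEI) = 421.6/EI
  span BC: point load 59 at a = 3.22: Pab(L + b)/(6LEI) = 42.79/EI
  span BC: triangular load, peak 38: 7w₀L³/(360EI) = 58.75/EI
  relative rotation θ_0 = (421.6 + 101.5)/EI = 523.1/EI
A unit hogging moment at B produces rotation L₁/(3EI) + L₂/(3EI) = 3.933/EI.
Slope continuity at B: θ_0 = M_B·3.933/EI, so M_B = 523.1/3.933 = 133 kip·ft (hogging).

M_B = 133 kip·ft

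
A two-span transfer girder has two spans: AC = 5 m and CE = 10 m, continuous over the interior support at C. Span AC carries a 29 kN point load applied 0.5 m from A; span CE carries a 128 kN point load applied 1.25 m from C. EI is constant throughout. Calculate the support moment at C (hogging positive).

Insert a hinge at C; M_C is the redundant, and each span becomes simply supported.
Rotations at C on the released spans (each span's end-slope, ×1/EI):
  span AC: point load 29 at a = 0.5: Pab(L + a)/(6LEI) = 11.96/EI
  span CE: point load 128 at a = 1.25: Pab(L + b)/(6LEI) = 437.5/EI
  relative rotation θ_0 = (11.96 + 437.5)/EI = 449.5/EI
A unit hogging moment at C produces rotation L₁/(3EI) + L₂/(3EI) = 5/EI.
Slope continuity at C: θ_0 = M_C·5/EI, so M_C = 449.5/5 = 89.89 kN·m (hogging).

M_C = 89.89 kN·m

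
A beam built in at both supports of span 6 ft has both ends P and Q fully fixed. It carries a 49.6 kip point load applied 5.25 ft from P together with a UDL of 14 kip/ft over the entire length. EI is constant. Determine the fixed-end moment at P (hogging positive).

M_P = 46.07 kip·ft

Release both end moments; the primary structure is a simply-supported span PQ with redundants M_P and M_Q.
Simple-span end rotations at P and Q under the given loads:
  at P: point load 49.6 at a = 5.25: Pab(L + b)/(6LEI) = 36.62/EI
  at Q: point load 49.6 at a = 5.25: Pab(L + a)/(6LEI) = 61.03/EI
  at P: UDL 14: wL³/(24EI) = 126/EI
  at Q: UDL 14: wL³/(24EI) = 126/EI
  θ_P0 = 162.6/EI,  θ_Q0 = 187/EI
Flexibility coefficients: a unit moment at one end gives L/(3EI) there and L/(6EI) at the far end, so f₁₁ = f₂₂ = 2/EI and f₁₂ = f₂₁ = 1/EI.
Compatibility — zero rotation at each built-in end:
  2 M_P + 1 M_Q = 162.6
  1 M_P + 2 M_Q = 187
Solving the pair gives M_P = 46.07 kip·ft and M_Q = 70.48 kip·ft (hogging).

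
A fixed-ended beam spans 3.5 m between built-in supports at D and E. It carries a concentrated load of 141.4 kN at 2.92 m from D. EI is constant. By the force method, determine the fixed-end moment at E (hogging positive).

M_E = 57.08 kN·m

Release both end moments; the primary structure is a simply-supported span DE with redundants M_D and M_E.
End rotations of the released simple span under the applied load (×1/EI):
  at D: point load 141.4 at a = 2.92: Pab(L + b)/(6LEI) = 46.53/EI
  at E: point load 141.4 at a = 2.92: Pab(L + a)/(6LEI) = 73.21/EI
  θ_D0 = 46.53/EI,  θ_E0 = 73.21/EI
Flexibility coefficients: a unit moment at one end gives L/(3EI) there and L/(6EI) at the far end, so f₁₁ = f₂₂ = 1.167/EI and f₁₂ = f₂₁ = 0.5833/EI.
Compatibility — zero rotation at each built-in end:
  1.167 M_D + 0.5833 M_E = 46.53
  0.5833 M_D + 1.167 M_E = 73.21
Solving the pair gives M_D = 11.34 kN·m and M_E = 57.08 kN·m (hogging).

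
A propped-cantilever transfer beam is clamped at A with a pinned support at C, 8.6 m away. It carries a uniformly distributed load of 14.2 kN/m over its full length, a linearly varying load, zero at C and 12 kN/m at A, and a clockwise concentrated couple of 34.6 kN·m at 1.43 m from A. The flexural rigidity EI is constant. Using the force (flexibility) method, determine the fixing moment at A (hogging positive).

M_A = 209.2 kN·m

Remove the prop at C; the released (primary) structure is a cantilever built in at A.
Primary-structure tip deflection at C by superposition:
  UDL 14.2: wL⁴/(8EI) = 9709/EI
  triangular load, peak 12 at the fixed end: w₀L⁴/(30EI) = 2188/EI
  clockwise couple 34.6 at a = 1.43: M₀a(2L − a)/(2EI) = 390.1/EI
  δ_0 = 12288/EI
Flexibility coefficient — unit upward force at C: δ_{CC} = L³/(3EI) = 212/EI.
Compatibility at C: δ_0 − R_C·δ_{CC} = 0, so R_C = 12288/212 = 57.96 kN.
Moment equilibrium about A: M_A = Σ(load moments about A) − R_C·L = 707.6 − 57.96×8.6 = 209.2 kN·m.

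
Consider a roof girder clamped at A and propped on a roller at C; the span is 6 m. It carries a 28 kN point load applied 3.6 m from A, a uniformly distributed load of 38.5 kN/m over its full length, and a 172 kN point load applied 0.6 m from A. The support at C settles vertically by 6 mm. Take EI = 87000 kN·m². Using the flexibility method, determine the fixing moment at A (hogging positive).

M_A = 333.2 kN·m

Choose R_C as the redundant. The primary structure is the cantilever fixed at A.
Primary-structure tip deflection at C by superposition:
  point load 28 at a = 3.6: Pa²(3L − a)/(6EI) = 870.9/EI
  UDL 38.5: wL⁴/(8EI) = 6237/EI
  point load 172 at a = 0.6: Pa²(3L − a)/(6EI) = 179.6/EI
  δ_0 = 7287/EI
Tip deflection under a unit load at C: L³/(3EI) = 72/EI.
With EI = 87000 kN·m²: δ_0 = 0.083764 m and δ_{CC} = 0.000828 m/kN.
Compatibility — the beam at C must follow the support down by 0.006 m: δ_0 − R_C·δ_{CC} = 0.006, so R_C = (0.083764 − 0.006)/0.000828 = 93.96 kN.
Moment equilibrium about A: M_A = Σ(load moments about A) − R_C·L = 897 − 93.96×6 = 333.2 kN·m.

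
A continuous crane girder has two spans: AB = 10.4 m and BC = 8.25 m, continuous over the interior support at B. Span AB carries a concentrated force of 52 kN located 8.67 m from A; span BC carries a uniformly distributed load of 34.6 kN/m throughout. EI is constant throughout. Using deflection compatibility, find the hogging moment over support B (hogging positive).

M_B = 168.6 kN·m

Take M_B as the redundant. Released structure: two simple spans AB and BC with a hinge at B.
Discontinuity in slope at B on the released structure — sum the simple-span end rotations:
  span AB: point load 52 at a = 8.67: Pab(L + a)/(6LEI) = 238.4/EI
  span BC: UDL 34.6: wL³/(24EI) = 809.5/EI
  relative rotation θ_0 = (238.4 + 809.5)/EI = 1048/EI
A unit hogging moment at B produces rotation L₁/(3EI) + L₂/(3EI) = 6.217/EI.
Compatibility: M_B·(L₁+L₂)/(3EI) = θ_0, giving M_B = 168.6 kN·m (hogging).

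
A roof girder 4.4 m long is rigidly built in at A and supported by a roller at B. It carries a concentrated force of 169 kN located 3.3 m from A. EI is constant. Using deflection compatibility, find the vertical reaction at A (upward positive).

R_A = 62.05 kN

Remove the prop at B; the released (primary) structure is a cantilever built in at A.
Primary-structure tip deflection at B by superposition:
  point load 169 at a = 3.3: Pa²(3L − a)/(6EI) = 3037/EI
Tip deflection under a unit load at B: L³/(3EI) = 28.39/EI.
The prop prevents deflection at B: R_B = δ_0/δ_{BB} = 3037/28.39 = 106.9 kN.
Vertical equilibrium: R_A = ΣP − R_B = 169 − 106.9 = 62.05 kN.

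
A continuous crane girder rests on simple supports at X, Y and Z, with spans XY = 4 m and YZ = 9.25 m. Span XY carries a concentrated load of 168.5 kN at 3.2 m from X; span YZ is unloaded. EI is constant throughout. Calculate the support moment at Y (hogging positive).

Take M_Y as the redundant. Released structure: two simple spans XY and YZ with a hinge at Y.
Discontinuity in slope at Y on the released structure — sum the simple-span end rotations:
  span XY: point load 168.5 at a = 3.2: Pab(L + a)/(6LEI) = 129.4/EI
  relative rotation θ_0 = (129.4 + 0)/EI = 129.4/EI
A unit hogging moment at Y produces rotation L₁/(3EI) + L₂/(3EI) = 4.417/EI.
Slope continuity at Y: θ_0 = M_Y·4.417/EI, so M_Y = 129.4/4.417 = 29.3 kN·m (hogging).

M_Y = 29.3 kN·m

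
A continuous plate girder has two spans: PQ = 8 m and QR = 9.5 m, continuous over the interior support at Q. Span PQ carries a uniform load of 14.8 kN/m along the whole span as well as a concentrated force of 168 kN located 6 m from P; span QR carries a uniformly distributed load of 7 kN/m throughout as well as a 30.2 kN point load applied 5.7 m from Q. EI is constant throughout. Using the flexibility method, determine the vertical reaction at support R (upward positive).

Insert a hinge at Q; M_Q is the redundant, and each span becomes simply supported.
Discontinuity in slope at Q on the released structure — sum the simple-span end rotations:
  span PQ: UDL 14.8: wL³/(24EI) = 315.7/EI
  span PQ: point load 168 at a = 6: Pab(L + a)/(6LEI) = 588/EI
  span QR: UDL 7: wL³/(24EI) = 250.1/EI
  span QR: point load 30.2 at a = 5.7: Pab(L + b)/(6LEI) = 152.6/EI
  relative rotation θ_0 = (903.7 + 402.7)/EI = 1306/EI
A unit hogging moment at Q produces rotation L₁/(3EI) + L₂/(3EI) = 5.833/EI.
Compatibility: M_Q·(L₁+L₂)/(3EI) = θ_0, giving M_Q = 224 kN·m (hogging).
Span QR, ΣM about R: R_Q^{QR}·9.5 = 430.6 + 224, so R_Q^{QR} = 68.9 kN and R_R = 96.7 − 68.9 = 27.8 kN.

R_R = 27.8 kN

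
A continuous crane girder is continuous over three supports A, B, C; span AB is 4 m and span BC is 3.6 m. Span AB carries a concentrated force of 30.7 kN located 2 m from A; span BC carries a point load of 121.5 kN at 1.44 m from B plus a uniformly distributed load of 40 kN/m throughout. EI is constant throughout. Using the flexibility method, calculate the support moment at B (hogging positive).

Insert a hinge at B; M_B is the redundant, and each span becomes simply supported.
End slopes at the hinge B, treating each span as simply supported:
  span AB: point load 30.7 at a = 2: Pab(L + a)/(6LEI) = 30.7/EI
  span BC: point load 121.5 at a = 1.44: Pab(L + b)/(6LEI) = 100.8/EI
  span BC: UDL 40: wL³/(24EI) = 77.76/EI
  relative rotation θ_0 = (30.7 + 178.5)/EI = 209.2/EI
A unit hogging moment at B produces rotation L₁/(3EI) + L₂/(3EI) = 2.533/EI.
Slope continuity at B: θ_0 = M_B·2.533/EI, so M_B = 209.2/2.533 = 82.59 kN·m (hogging).

M_B = 82.59 kN·m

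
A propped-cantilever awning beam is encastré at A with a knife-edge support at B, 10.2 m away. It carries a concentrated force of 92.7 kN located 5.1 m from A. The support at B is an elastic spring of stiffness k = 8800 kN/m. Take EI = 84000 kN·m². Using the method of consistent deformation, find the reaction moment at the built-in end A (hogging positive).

M_A = 185.1 kN·m

Remove the prop at B; the released (primary) structure is a cantilever built in at A.
Primary-structure tip deflection at B by superposition:
  point load 92.7 at a = 5.1: Pa²(3L − a)/(6EI) = 10247/EI
Tip deflection under a unit load at B: L³/(3EI) = 353.7/EI.
With EI = 84000 kN·m²: δ_0 = 0.12199 m and δ_{BB} = 0.004211 m/kN.
Compatibility — the spring shortens by R_B/k under the reaction it provides: δ_0 − R_B·δ_{BB} = R_B/k. With 1/k = 0.000114 m/kN, R_B = δ_0 / (δ_{BB} + 1/k) = 0.12199 / (0.004211 + 0.000114) = 28.21 kN.
Moment equilibrium about A: M_A = Σ(load moments about A) − R_B·L = 472.8 − 28.21×10.2 = 185.1 kN·m.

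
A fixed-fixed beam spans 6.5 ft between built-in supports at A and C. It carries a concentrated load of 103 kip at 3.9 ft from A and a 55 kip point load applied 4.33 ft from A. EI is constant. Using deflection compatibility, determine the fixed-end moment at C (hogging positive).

M_C = 149.4 kip·ft

Release both end moments; the primary structure is a simply-supported span AC with redundants M_A and M_C.
On the primary (simply-supported) span, the end slopes from the loading are:
  at A: point load 103 at a = 3.9: Pab(L + b)/(6LEI) = 243.7/EI
  at C: point load 103 at a = 3.9: Pab(L + a)/(6LEI) = 278.5/EI
  at A: point load 55 at a = 4.33: Pab(L + b)/(6LEI) = 114.9/EI
  at C: point load 55 at a = 4.33: Pab(L + a)/(6LEI) = 143.5/EI
  θ_A0 = 358.6/EI,  θ_C0 = 422/EI
Flexibility coefficients: a unit moment at one end gives L/(3EI) there and L/(6EI) at the far end, so f₁₁ = f₂₂ = 2.167/EI and f₁₂ = f₂₁ = 1.083/EI.
Compatibility — zero rotation at each built-in end:
  2.167 M_A + 1.083 M_C = 358.6
  1.083 M_A + 2.167 M_C = 422
Solving the pair gives M_A = 90.81 kip·ft and M_C = 149.4 kip·ft (hogging).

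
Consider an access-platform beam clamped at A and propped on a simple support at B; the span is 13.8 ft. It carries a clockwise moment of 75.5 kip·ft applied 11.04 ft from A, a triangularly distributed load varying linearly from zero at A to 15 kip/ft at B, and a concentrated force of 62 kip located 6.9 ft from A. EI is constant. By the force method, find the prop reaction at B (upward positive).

R_B = 84.18 kip

Take the reaction at B as the redundant and release it; the primary structure is a cantilever fixed at A.
Free-end deflection of the primary structure under the applied loading (downward +):
  clockwise couple 75.5 at a = 11.04: M₀a(2L − a)/(2EI) = 6902/EI
  triangular load, peak 15 at the free end: 11w₀L⁴/(120EI) = 49868/EI
  point load 62 at a = 6.9: Pa²(3L − a)/(6EI) = 16973/EI
  δ_0 = 73742/EI
Flexibility coefficient — unit upward force at B: δ_{BB} = L³/(3EI) = 876/EI.
The prop prevents deflection at B: R_B = δ_0/δ_{BB} = 73742/876 = 84.18 kip.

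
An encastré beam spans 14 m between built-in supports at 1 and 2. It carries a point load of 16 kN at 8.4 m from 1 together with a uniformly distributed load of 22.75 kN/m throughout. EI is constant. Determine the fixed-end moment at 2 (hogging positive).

Take the two fixed-end moments M_1, M_2 as redundants; the released structure is the simple span 12.
Simple-span end rotations at 1 and 2 under the given loads:
  at 1: point load 16 at a = 8.4: Pab(L + b)/(6LEI) = 175.6/EI
  at 2: point load 16 at a = 8.4: Pab(L + a)/(6LEI) = 200.7/EI
  at 1: UDL 22.75: wL³/(24EI) = 2601/EI
  at 2: UDL 22.75: wL³/(24EI) = 2601/EI
  θ_10 = 2777/EI,  θ_20 = 2802/EI
Flexibility coefficients: a unit moment at one end gives L/(3EI) there and L/(6EI) at the far end, so f₁₁ = f₂₂ = 4.667/EI and f₁₂ = f₂₁ = 2.333/EI.
Compatibility — zero rotation at each built-in end:
  4.667 M_1 + 2.333 M_2 = 2777
  2.333 M_1 + 4.667 M_2 = 2802
Solving the pair gives M_1 = 393.1 kN·m and M_2 = 403.8 kN·m (hogging).

M_2 = 403.8 kN·m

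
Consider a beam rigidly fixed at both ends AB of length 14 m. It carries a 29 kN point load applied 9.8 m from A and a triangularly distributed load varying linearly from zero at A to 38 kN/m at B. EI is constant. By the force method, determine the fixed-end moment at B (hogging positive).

Take the two fixed-end moments M_A, M_B as redundants; the released structure is the simple span AB.
End rotations of the released simple span under the applied load (×1/EI):
  at A: point load 29 at a = 9.8: Pab(L + b)/(6LEI) = 258.6/EI
  at B: point load 29 at a = 9.8: Pab(L + a)/(6LEI) = 338.2/EI
  at A: triangular load, peak 38: 7w₀L³/(360EI) = 2028/EI
  at B: triangular load, peak 38: w₀L³/(45EI) = 2317/EI
  θ_A0 = 2286/EI,  θ_B0 = 2655/EI
Flexibility coefficients: a unit moment at one end gives L/(3EI) there and L/(6EI) at the far end, so f₁₁ = f₂₂ = 4.667/EI and f₁₂ = f₂₁ = 2.333/EI.
Compatibility — zero rotation at each built-in end:
  4.667 M_A + 2.333 M_B = 2286
  2.333 M_A + 4.667 M_B = 2655
Solving the pair gives M_A = 273.8 kN·m and M_B = 432.1 kN·m (hogging).

M_B = 432.1 kN·m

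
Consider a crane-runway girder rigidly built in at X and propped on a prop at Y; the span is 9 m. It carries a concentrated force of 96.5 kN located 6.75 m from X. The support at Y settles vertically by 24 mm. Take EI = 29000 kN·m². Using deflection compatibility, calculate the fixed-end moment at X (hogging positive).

Take the reaction at Y as the redundant and release it; the primary structure is a cantilever fixed at X.
Downward deflection at the released point Y due to the loads:
  point load 96.5 at a = 6.75: Pa²(3L − a)/(6EI) = 14839/EI
Tip deflection under a unit load at Y: L³/(3EI) = 243/EI.
With EI = 29000 kN·m²: δ_0 = 0.51169 m and δ_{YY} = 0.008379 m/kN.
Compatibility — the beam at Y must follow the support down by 0.024 m: δ_0 − R_Y·δ_{YY} = 0.024, so R_Y = (0.51169 − 0.024)/0.008379 = 58.2 kN.
Moment equilibrium about X: M_X = Σ(load moments about X) − R_Y·L = 651.4 − 58.2×9 = 127.6 kN·m.

M_X = 127.6 kN·m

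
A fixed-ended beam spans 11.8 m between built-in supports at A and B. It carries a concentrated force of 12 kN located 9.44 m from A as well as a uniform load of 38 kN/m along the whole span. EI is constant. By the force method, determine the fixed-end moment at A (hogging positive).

M_A = 445.5 kN·m

Release both end moments; the primary structure is a simply-supported span AB with redundants M_A and M_B.
Simple-span end rotations at A and B under the given loads:
  at A: point load 12 at a = 9.44: Pab(L + b)/(6LEI) = 53.47/EI
  at B: point load 12 at a = 9.44: Pab(L + a)/(6LEI) = 80.2/EI
  at A: UDL 38: wL³/(24EI) = 2601/EI
  at B: UDL 38: wL³/(24EI) = 2601/EI
  θ_A0 = 2655/EI,  θ_B0 = 2682/EI
Flexibility coefficients: a unit moment at one end gives L/(3EI) there and L/(6EI) at the far end, so f₁₁ = f₂₂ = 3.933/EI and f₁₂ = f₂₁ = 1.967/EI.
Compatibility — zero rotation at each built-in end:
  3.933 M_A + 1.967 M_B = 2655
  1.967 M_A + 3.933 M_B = 2682
Solving the pair gives M_A = 445.5 kN·m and M_B = 459.1 kN·m (hogging).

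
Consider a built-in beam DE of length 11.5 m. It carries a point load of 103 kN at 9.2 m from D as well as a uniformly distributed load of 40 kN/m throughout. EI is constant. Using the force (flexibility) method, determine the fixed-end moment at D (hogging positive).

Take the two fixed-end moments M_D, M_E as redundants; the released structure is the simple span DE.
On the primary (simply-supported) span, the end slopes from the loading are:
  at D: point load 103 at a = 9.2: Pab(L + b)/(6LEI) = 435.9/EI
  at E: point load 103 at a = 9.2: Pab(L + a)/(6LEI) = 653.8/EI
  at D: UDL 40: wL³/(24EI) = 2535/EI
  at E: UDL 40: wL³/(24EI) = 2535/EI
  θ_D0 = 2971/EI,  θ_E0 = 3189/EI
Flexibility coefficients: a unit moment at one end gives L/(3EI) there and L/(6EI) at the far end, so f₁₁ = f₂₂ = 3.833/EI and f₁₂ = f₂₁ = 1.917/EI.
Compatibility — zero rotation at each built-in end:
  3.833 M_D + 1.917 M_E = 2971
  1.917 M_D + 3.833 M_E = 3189
Solving the pair gives M_D = 478.7 kN·m and M_E = 592.4 kN·m (hogging).

M_D = 478.7 kN·m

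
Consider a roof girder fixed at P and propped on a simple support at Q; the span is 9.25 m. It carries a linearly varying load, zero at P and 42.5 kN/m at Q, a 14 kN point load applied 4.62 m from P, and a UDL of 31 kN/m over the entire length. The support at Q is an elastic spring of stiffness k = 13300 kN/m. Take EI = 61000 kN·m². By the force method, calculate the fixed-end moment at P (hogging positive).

M_P = 602.7 kN·m

Choose R_Q as the redundant. The primary structure is the cantilever fixed at P.
Downward deflection at the released point Q due to the loads:
  triangular load, peak 42.5 at the free end: 11w₀L⁴/(120EI) = 28521/EI
  point load 14 at a = 4.62: Pa²(3L − a)/(6EI) = 1152/EI
  UDL 31: wL⁴/(8EI) = 28369/EI
  δ_0 = 58042/EI
Flexibility coefficient — unit upward force at Q: δ_{QQ} = L³/(3EI) = 263.8/EI.
With EI = 61000 kN·m²: δ_0 = 0.9515 m and δ_{QQ} = 0.004325 m/kN.
Compatibility — the spring shortens by R_Q/k under the reaction it provides: δ_0 − R_Q·δ_{QQ} = R_Q/k. With 1/k = 0.000075 m/kN, R_Q = δ_0 / (δ_{QQ} + 1/k) = 0.9515 / (0.004325 + 0.000075) = 216.2 kN.
Moment equilibrium about P: M_P = Σ(load moments about P) − R_Q·L = 2603 − 216.2×9.25 = 602.7 kN·m.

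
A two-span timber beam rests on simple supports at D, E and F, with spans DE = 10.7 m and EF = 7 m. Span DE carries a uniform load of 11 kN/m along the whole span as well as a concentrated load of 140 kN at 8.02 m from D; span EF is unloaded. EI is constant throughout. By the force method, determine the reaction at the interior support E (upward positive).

R_E = 221.4 kN

Insert a hinge at E; M_E is the redundant, and each span becomes simply supported.
End slopes at the hinge E, treating each span as simply supported:
  span DE: UDL 11: wL³/(24EI) = 561.5/EI
  span DE: point load 140 at a = 8.02: Pab(L + a)/(6LEI) = 877.4/EI
  relative rotation θ_0 = (1439 + 0)/EI = 1439/EI
A unit hogging moment at E produces rotation L₁/(3EI) + L₂/(3EI) = 5.9/EI.
Slope continuity at E: θ_0 = M_E·5.9/EI, so M_E = 1439/5.9 = 243.9 kN·m (hogging).
Span DE, ΣM about D with M_E applied at E: R_E^{DE}·10.7 = 1752 + 243.9, so R_E^{DE} = 186.6 kN and R_D = 257.7 − 186.6 = 71.12 kN.
Span EF, ΣM about F: R_E^{EF}·7 = 0 + 243.9, so R_E^{EF} = 34.84 kN and R_F = 0 − 34.84 = -34.84 kN.
R_E = 186.6 + 34.84 = 221.4 kN.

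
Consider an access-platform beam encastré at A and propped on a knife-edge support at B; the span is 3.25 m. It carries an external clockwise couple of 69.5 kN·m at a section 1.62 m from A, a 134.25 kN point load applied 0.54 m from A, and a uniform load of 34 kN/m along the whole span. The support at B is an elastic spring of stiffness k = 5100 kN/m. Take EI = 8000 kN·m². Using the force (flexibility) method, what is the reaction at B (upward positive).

R_B = 62.17 kN

Choose R_B as the redundant. The primary structure is the cantilever fixed at A.
Primary-structure tip deflection at B by superposition:
  clockwise couple 69.5 at a = 1.62: M₀a(2L − a)/(2EI) = 274.7/EI
  point load 134.25 at a = 0.54: Pa²(3L − a)/(6EI) = 60.09/EI
  UDL 34: wL⁴/(8EI) = 474.2/EI
  δ_0 = 809/EI
Flexibility coefficient — unit upward force at B: δ_{BB} = L³/(3EI) = 11.44/EI.
With EI = 8000 kN·m²: δ_0 = 0.10112 m and δ_{BB} = 0.00143 m/kN.
Compatibility — the spring shortens by R_B/k under the reaction it provides: δ_0 − R_B·δ_{BB} = R_B/k. With 1/k = 0.000196 m/kN, R_B = δ_0 / (δ_{BB} + 1/k) = 0.10112 / (0.00143 + 0.000196) = 62.17 kN.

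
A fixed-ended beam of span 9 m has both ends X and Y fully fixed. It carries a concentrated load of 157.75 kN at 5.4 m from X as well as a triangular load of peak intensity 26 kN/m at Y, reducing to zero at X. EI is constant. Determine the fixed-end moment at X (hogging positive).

Take the two fixed-end moments M_X, M_Y as redundants; the released structure is the simple span XY.
On the primary (simply-supported) span, the end slopes from the loading are:
  at X: point load 157.75 at a = 5.4: Pab(L + b)/(6LEI) = 715.6/EI
  at Y: point load 157.75 at a = 5.4: Pab(L + a)/(6LEI) = 817.8/EI
  at X: triangular load, peak 26: 7w₀L³/(360EI) = 368.6/EI
  at Y: triangular load, peak 26: w₀L³/(45EI) = 421.2/EI
  θ_X0 = 1084/EI,  θ_Y0 = 1239/EI
Flexibility coefficients: a unit moment at one end gives L/(3EI) there and L/(6EI) at the far end, so f₁₁ = f₂₂ = 3/EI and f₁₂ = f₂₁ = 1.5/EI.
Compatibility — zero rotation at each built-in end:
  3 M_X + 1.5 M_Y = 1084
  1.5 M_X + 3 M_Y = 1239
Solving the pair gives M_X = 206.5 kN·m and M_Y = 309.7 kN·m (hogging).

M_X = 206.5 kN·m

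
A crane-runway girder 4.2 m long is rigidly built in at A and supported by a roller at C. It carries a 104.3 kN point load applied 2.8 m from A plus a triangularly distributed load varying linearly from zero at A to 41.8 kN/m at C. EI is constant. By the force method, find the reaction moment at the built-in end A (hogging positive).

Take the reaction at C as the redundant and release it; the primary structure is a cantilever fixed at A.
Primary-structure tip deflection at C by superposition:
  point load 104.3 at a = 2.8: Pa²(3L − a)/(6EI) = 1336/EI
  triangular load, peak 41.8 at the free end: 11w₀L⁴/(120EI) = 1192/EI
  δ_0 = 2528/EI
Tip deflection under a unit load at C: L³/(3EI) = 24.7/EI.
Compatibility at C: δ_0 − R_C·δ_{CC} = 0, so R_C = 2528/24.7 = 102.4 kN.
Moment equilibrium about A: M_A = Σ(load moments about A) − R_C·L = 537.8 − 102.4×4.2 = 107.9 kN·m.

M_A = 107.9 kN·m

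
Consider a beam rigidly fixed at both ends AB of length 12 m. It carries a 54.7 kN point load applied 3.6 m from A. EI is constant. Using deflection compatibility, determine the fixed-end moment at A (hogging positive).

Release both end moments; the primary structure is a simply-supported span AB with redundants M_A and M_B.
Simple-span end rotations at A and B under the given loads:
  at A: point load 54.7 at a = 3.6: Pab(L + b)/(6LEI) = 468.7/EI
  at B: point load 54.7 at a = 3.6: Pab(L + a)/(6LEI) = 358.4/EI
  θ_A0 = 468.7/EI,  θ_B0 = 358.4/EI
Flexibility coefficients: a unit moment at one end gives L/(3EI) there and L/(6EI) at the far end, so f₁₁ = f₂₂ = 4/EI and f₁₂ = f₂₁ = 2/EI.
Compatibility — zero rotation at each built-in end:
  4 M_A + 2 M_B = 468.7
  2 M_A + 4 M_B = 358.4
Solving the pair gives M_A = 96.49 kN·m and M_B = 41.35 kN·m (hogging).

M_A = 96.49 kN·m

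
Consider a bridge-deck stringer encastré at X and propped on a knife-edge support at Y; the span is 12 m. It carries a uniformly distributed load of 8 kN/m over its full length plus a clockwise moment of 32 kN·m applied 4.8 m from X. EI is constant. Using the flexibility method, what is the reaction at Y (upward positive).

R_Y = 38.56 kN

Choose R_Y as the redundant. The primary structure is the cantilever fixed at X.
Primary-structure tip deflection at Y by superposition:
  UDL 8: wL⁴/(8EI) = 20736/EI
  clockwise couple 32 at a = 4.8: M₀a(2L − a)/(2EI) = 1475/EI
  δ_0 = 22211/EI
Flexibility coefficient — unit upward force at Y: δ_{YY} = L³/(3EI) = 576/EI.
Compatibility at Y: δ_0 − R_Y·δ_{YY} = 0, so R_Y = 22211/576 = 38.56 kN.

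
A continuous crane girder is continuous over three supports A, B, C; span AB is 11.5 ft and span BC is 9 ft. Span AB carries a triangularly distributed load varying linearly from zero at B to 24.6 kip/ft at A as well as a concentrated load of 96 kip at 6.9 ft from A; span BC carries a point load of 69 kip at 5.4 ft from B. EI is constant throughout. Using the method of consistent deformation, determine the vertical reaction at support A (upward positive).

Take M_B as the redundant. Released structure: two simple spans AB and BC with a hinge at B.
Rotations at B on the released spans (each span's end-slope, ×1/EI):
  span AB: triangular load, peak 24.6: 7w₀L³/(360EI) = 727.5/EI
  span AB: point load 96 at a = 6.9: Pab(L + a)/(6LEI) = 812.5/EI
  span BC: point load 69 at a = 5.4: Pab(L + b)/(6LEI) = 313/EI
  relative rotation θ_0 = (1540 + 313)/EI = 1853/EI
A unit hogging moment at B produces rotation L₁/(3EI) + L₂/(3EI) = 6.833/EI.
Slope continuity at B: θ_0 = M_B·6.833/EI, so M_B = 1853/6.833 = 271.2 kip·ft (hogging).
Span AB, ΣM about A with M_B applied at B: R_B^{AB}·11.5 = 1205 + 271.2, so R_B^{AB} = 128.3 kip and R_A = 237.4 − 128.3 = 109.1 kip.

R_A = 109.1 kip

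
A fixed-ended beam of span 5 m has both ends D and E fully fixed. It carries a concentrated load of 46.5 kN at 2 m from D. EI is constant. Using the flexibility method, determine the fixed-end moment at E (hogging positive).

M_E = 22.32 kN·m

Take the two fixed-end moments M_D, M_E as redundants; the released structure is the simple span DE.
End rotations of the released simple span under the applied load (×1/EI):
  at D: point load 46.5 at a = 2: Pab(L + b)/(6LEI) = 74.4/EI
  at E: point load 46.5 at a = 2: Pab(L + a)/(6LEI) = 65.1/EI
  θ_D0 = 74.4/EI,  θ_E0 = 65.1/EI
Flexibility coefficients: a unit moment at one end gives L/(3EI) there and L/(6EI) at the far end, so f₁₁ = f₂₂ = 1.667/EI and f₁₂ = f₂₁ = 0.8333/EI.
Compatibility — zero rotation at each built-in end:
  1.667 M_D + 0.8333 M_E = 74.4
  0.8333 M_D + 1.667 M_E = 65.1
Solving the pair gives M_D = 33.48 kN·m and M_E = 22.32 kN·m (hogging).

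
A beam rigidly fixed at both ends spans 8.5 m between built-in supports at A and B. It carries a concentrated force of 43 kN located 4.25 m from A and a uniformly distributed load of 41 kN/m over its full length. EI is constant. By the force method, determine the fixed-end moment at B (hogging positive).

Take the two fixed-end moments M_A, M_B as redundants; the released structure is the simple span AB.
Simple-span end rotations at A and B under the given loads:
  at A: point load 43 at a = 4.25: Pab(L + b)/(6LEI) = 194.2/EI
  at B: point load 43 at a = 4.25: Pab(L + a)/(6LEI) = 194.2/EI
  at A: UDL 41: wL³/(24EI) = 1049/EI
  at B: UDL 41: wL³/(24EI) = 1049/EI
  θ_A0 = 1243/EI,  θ_B0 = 1243/EI
Flexibility coefficients: a unit moment at one end gives L/(3EI) there and L/(6EI) at the far end, so f₁₁ = f₂₂ = 2.833/EI and f₁₂ = f₂₁ = 1.417/EI.
Compatibility — zero rotation at each built-in end:
  2.833 M_A + 1.417 M_B = 1243
  1.417 M_A + 2.833 M_B = 1243
Solving the pair gives M_A = 292.5 kN·m and M_B = 292.5 kN·m (hogging).

M_B = 292.5 kN·m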